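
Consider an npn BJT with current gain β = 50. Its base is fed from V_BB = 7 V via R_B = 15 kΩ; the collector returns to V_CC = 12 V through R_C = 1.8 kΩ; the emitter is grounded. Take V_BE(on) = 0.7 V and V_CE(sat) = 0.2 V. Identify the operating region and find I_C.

Assume active: I_B = (7 − 0.7)/15 = 0.42 mA, giving I_C = β·I_B = 21 mA.
But then V_CE = 12 − 21×1.8 = -25.8 V < V_CE(sat) = 0.2 V — impossible in the active region.
So the transistor is saturated. With V_CE = 0.2 V, I_C = (V_CC − 0.2)/R_C = 11.8/1.8 = 6.56 mA.
Check: β·I_B = 21 mA > I_C = 6.56 mA, confirming saturation.

saturation; I_C ≈ 6.6 mA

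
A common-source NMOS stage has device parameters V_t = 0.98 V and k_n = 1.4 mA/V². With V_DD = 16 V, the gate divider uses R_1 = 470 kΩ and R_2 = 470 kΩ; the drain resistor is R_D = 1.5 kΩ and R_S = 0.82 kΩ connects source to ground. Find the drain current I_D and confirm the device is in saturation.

V_G = V_DD·R_2/(R_1+R_2) = 16×470/940 = 8 V.
Assume saturation: I_D = (k_n/2)(V_GS − V_t)² with V_GS = V_G − I_D·R_S = 8 − 0.82·I_D.
Substituting gives 0.471·I_D² − 9.06·I_D + 34.5 = 0, with roots I_D = 5.23 or 14 mA.
The root I_D = 14 mA gives V_GS = -3.5 V ≤ V_t, so take I_D = 5.23 mA.
Then V_GS = 3.71 V and V_DS = V_DD − I_D(R_D+R_S) = 16 − 5.23×2.32 = 3.87 V.
Saturation requires V_DS ≥ V_GS − V_t = 2.73 V; 3.87 ≥ 2.73 ✓.

I_D ≈ 5.2 mA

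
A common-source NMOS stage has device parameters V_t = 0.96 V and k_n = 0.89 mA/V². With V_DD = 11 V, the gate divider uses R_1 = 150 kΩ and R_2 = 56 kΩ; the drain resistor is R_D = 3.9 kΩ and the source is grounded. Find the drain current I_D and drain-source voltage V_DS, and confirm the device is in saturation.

I_D ≈ 1.8 mA, V_DS ≈ 3.8 V

V_G = V_DD·R_2/(R_1+R_2) = 11×56/206 = 2.99 V. With the source grounded, V_GS = V_G = 2.99 V.
Assume saturation: I_D = (k_n/2)(V_GS − V_t)² = (0.89/2)×(2.99 − 0.96)² = 0.445×2.03² = 1.83 mA.
V_DS = V_DD − I_D·R_D = 11 − 1.83×3.9 = 3.85 V.
Saturation requires V_DS ≥ V_GS − V_t = 2.03 V; 3.85 ≥ 2.03 ✓.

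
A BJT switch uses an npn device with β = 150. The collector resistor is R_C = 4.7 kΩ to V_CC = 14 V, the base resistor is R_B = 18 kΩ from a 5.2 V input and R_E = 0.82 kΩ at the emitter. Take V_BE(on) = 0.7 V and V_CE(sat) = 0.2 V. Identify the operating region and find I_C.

Assume active: I_B = (5.2 − 0.7)/(18 + 151×0.82) = 0.0317 mA, I_C = β·I_B = 4.76 mA.
Then V_CE = 14 − 4.76×4.7 − 4.79×0.82 = -12.3 V < 0.2 V — the active assumption fails.
Re-solve with V_CE = 0.2 V. KCL at the emitter: V_E/R_E = (V_BB−0.7−V_E)/R_B + (V_CC−0.2−V_E)/R_C, giving V_E = 2.14 V.
I_C = (V_CC − 0.2 − V_E)/R_C = (13.8 − 2.14)/4.7 = 2.48 mA.
Check: I_B = (4.5 − 2.14)/18 = 0.131 mA, and β·I_B = 19.7 mA > I_C, confirming saturation.

saturation; I_C ≈ 2.5 mA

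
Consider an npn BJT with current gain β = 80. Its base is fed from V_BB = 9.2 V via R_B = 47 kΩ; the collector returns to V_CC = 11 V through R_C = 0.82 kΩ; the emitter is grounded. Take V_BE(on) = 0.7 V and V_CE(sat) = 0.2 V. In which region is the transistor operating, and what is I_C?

saturation; I_C ≈ 13 mA

Assume active: I_B = (9.2 − 0.7)/47 = 0.181 mA, giving I_C = β·I_B = 14.5 mA.
But then V_CE = 11 − 14.5×0.82 = -0.864 V < V_CE(sat) = 0.2 V — impossible in the active region.
So the transistor is saturated. With V_CE = 0.2 V, I_C = (V_CC − 0.2)/R_C = 10.8/0.82 = 13.2 mA.
Check: β·I_B = 14.5 mA > I_C = 13.2 mA, confirming saturation.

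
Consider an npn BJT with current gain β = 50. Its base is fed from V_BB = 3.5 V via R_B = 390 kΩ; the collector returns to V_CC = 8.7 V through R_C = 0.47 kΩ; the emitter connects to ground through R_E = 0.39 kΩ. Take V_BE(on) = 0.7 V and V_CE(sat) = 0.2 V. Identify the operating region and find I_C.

active; I_C ≈ 0.34 mA

Assume active. Base-emitter loop: I_B = (V_BB − V_BE)/(R_B + (β+1)R_E) = (3.5 − 0.7)/(390 + 51×0.39) = 0.00683 mA.
I_C = β·I_B = 50×0.00683 = 0.342 mA.
V_CE = V_CC − I_C·R_C − I_E·R_E = 8.7 − 0.342×0.47 − 0.348×0.39 = 8.4 V > V_CE(sat), so the active-region assumption holds.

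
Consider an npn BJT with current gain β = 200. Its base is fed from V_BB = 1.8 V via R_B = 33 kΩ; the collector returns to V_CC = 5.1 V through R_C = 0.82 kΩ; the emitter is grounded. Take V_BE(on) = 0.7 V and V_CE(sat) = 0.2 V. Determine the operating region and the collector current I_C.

Assume active: I_B = (1.8 − 0.7)/33 = 0.0333 mA, giving I_C = β·I_B = 6.67 mA.
But then V_CE = 5.1 − 6.67×0.82 = -0.367 V < V_CE(sat) = 0.2 V — impossible in the active region.
So the transistor is saturated. With V_CE = 0.2 V, I_C = (V_CC − 0.2)/R_C = 4.9/0.82 = 5.98 mA.
Check: β·I_B = 6.67 mA > I_C = 5.98 mA, confirming saturation.

saturation; I_C ≈ 6 mA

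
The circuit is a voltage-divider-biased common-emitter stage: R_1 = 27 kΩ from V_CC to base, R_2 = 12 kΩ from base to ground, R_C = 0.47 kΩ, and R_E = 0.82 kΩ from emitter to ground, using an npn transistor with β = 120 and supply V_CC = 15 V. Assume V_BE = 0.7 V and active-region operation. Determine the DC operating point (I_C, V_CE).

Thevenize the base divider: V_Th = V_CC·R_2/(R_1+R_2) = 15×12/39 = 4.62 V, R_Th = R_1‖R_2 = 8.31 kΩ.
Base-emitter loop: V_Th = I_B·R_Th + V_BE + (β+1)I_B·R_E, so I_B = (4.62 − 0.7) / (8.31 + 121×0.82) = 0.0364 mA.
I_C = β·I_B = 120×0.0364 = 4.37 mA, and I_E = (β+1)I_B = 4.41 mA.
V_CE = V_CC − I_C·R_C − I_E·R_E = 15 − 4.37×0.47 − 4.41×0.82 = 9.33 V.
V_CE = 9.33 V > 0.2 V confirms active-region operation.

I_C ≈ 4.4 mA, V_CE ≈ 9.3 V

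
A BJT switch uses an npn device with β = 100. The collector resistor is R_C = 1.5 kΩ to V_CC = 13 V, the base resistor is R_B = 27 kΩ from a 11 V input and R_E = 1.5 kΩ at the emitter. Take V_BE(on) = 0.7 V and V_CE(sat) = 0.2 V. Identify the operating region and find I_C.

saturation; I_C ≈ 4.2 mA

Assume active: I_B = (11 − 0.7)/(27 + 101×1.5) = 0.0577 mA, I_C = β·I_B = 5.77 mA.
Then V_CE = 13 − 5.77×1.5 − 5.83×1.5 = -4.4 V < 0.2 V — the active assumption fails.
Re-solve with V_CE = 0.2 V. KCL at the emitter: V_E/R_E = (V_BB−0.7−V_E)/R_B + (V_CC−0.2−V_E)/R_C, giving V_E = 6.51 V.
I_C = (V_CC − 0.2 − V_E)/R_C = (12.8 − 6.51)/1.5 = 4.2 mA.
Check: I_B = (10.3 − 6.51)/27 = 0.141 mA, and β·I_B = 14.1 mA > I_C, confirming saturation.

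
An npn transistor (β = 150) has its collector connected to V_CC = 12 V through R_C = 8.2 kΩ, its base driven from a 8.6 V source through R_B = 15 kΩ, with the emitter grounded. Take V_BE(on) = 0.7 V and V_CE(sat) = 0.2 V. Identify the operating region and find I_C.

Assume active: I_B = (8.6 − 0.7)/15 = 0.527 mA, giving I_C = β·I_B = 79 mA.
But then V_CE = 12 − 79×8.2 = -636 V < V_CE(sat) = 0.2 V — impossible in the active region.
So the transistor is saturated. With V_CE = 0.2 V, I_C = (V_CC − 0.2)/R_C = 11.8/8.2 = 1.44 mA.
Check: β·I_B = 79 mA > I_C = 1.44 mA, confirming saturation.

saturation; I_C ≈ 1.4 mA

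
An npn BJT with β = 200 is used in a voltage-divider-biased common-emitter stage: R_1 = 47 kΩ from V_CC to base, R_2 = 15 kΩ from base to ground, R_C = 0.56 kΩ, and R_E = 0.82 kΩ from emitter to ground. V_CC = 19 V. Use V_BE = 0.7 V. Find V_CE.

Thevenize the base divider: V_Th = V_CC·R_2/(R_1+R_2) = 19×15/62 = 4.6 V, R_Th = R_1‖R_2 = 11.4 kΩ.
Base-emitter loop: V_Th = I_B·R_Th + V_BE + (β+1)I_B·R_E, so I_B = (4.6 − 0.7) / (11.4 + 201×0.82) = 0.0221 mA.
I_C = β·I_B = 200×0.0221 = 4.42 mA, and I_E = (β+1)I_B = 4.45 mA.
V_CE = V_CC − I_C·R_C − I_E·R_E = 19 − 4.42×0.56 − 4.45×0.82 = 12.9 V.
V_CE = 12.9 V > 0.2 V confirms active-region operation.

V_CE ≈ 13 V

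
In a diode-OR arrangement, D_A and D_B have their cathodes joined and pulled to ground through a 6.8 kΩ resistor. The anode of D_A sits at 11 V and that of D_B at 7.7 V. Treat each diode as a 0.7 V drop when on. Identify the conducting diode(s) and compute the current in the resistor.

Assume both conduct. Then node N would need to be at both 11−0.7 = 10.3 V and 7.7−0.7 = 7 V, which is impossible.
Assume only D_A conducts: V_N = 11 − 0.7 = 10.3 V, so I_R = 10.3/6.8 = 1.51 mA.
Check D_B: its anode-to-cathode voltage is 7.7 − 10.3 = -2.6 V < 0.7 V, so it is off. The assumption is consistent.

Only D_A conducts; I_R ≈ 1.5 mA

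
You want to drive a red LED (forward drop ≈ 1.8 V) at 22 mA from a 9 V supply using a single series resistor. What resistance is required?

R ≈ 0.33 kΩ

The resistor drops V_S − V_D = 9 − 1.8 = 7.2 V at 22 mA.
R = 7.2 V / 22 mA = 0.327 kΩ.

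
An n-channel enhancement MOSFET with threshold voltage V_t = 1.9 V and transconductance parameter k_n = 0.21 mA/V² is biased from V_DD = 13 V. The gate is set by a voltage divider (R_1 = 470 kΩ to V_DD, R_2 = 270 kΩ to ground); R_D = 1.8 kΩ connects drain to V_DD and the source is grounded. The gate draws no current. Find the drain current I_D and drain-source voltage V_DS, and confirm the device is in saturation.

V_G = V_DD·R_2/(R_1+R_2) = 13×270/740 = 4.74 V. With the source grounded, V_GS = V_G = 4.74 V.
Assume saturation: I_D = (k_n/2)(V_GS − V_t)² = (0.21/2)×(4.74 − 1.9)² = 0.105×2.84² = 0.849 mA.
V_DS = V_DD − I_D·R_D = 13 − 0.849×1.8 = 11.5 V.
Saturation requires V_DS ≥ V_GS − V_t = 2.84 V; 11.5 ≥ 2.84 ✓.

I_D ≈ 0.85 mA, V_DS ≈ 11 V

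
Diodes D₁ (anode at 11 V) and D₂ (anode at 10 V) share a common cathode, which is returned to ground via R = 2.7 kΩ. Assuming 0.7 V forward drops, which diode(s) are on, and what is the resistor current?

Assume both conduct. Then node N would need to be at both 11−0.7 = 10.3 V and 10−0.7 = 9.3 V, which is impossible.
Assume only D₁ conducts: V_N = 11 − 0.7 = 10.3 V, so I_R = 10.3/2.7 = 3.81 mA.
Check D₂: its anode-to-cathode voltage is 10 − 10.3 = -0.3 V < 0.7 V, so it is off. The assumption is consistent.

Only D₁ conducts; I_R ≈ 3.8 mA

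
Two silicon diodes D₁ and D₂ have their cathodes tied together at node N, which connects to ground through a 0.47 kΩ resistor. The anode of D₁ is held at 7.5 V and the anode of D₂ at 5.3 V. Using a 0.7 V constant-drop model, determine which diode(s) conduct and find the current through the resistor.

Assume both conduct. Then node N would need to be at both 7.5−0.7 = 6.8 V and 5.3−0.7 = 4.6 V, which is impossible.
Assume only D₁ conducts: V_N = 7.5 − 0.7 = 6.8 V, so I_R = 6.8/0.47 = 14.5 mA.
Check D₂: its anode-to-cathode voltage is 5.3 − 6.8 = -1.5 V < 0.7 V, so it is off. The assumption is consistent.

Only D₁ conducts; I_R ≈ 14 mA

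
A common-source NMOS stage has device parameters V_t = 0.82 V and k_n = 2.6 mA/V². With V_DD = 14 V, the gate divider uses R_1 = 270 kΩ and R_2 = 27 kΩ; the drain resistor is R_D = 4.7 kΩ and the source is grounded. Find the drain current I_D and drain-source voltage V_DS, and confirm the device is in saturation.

I_D ≈ 0.27 mA, V_DS ≈ 13 V

V_G = V_DD·R_2/(R_1+R_2) = 14×27/297 = 1.27 V. With the source grounded, V_GS = V_G = 1.27 V.
Assume saturation: I_D = (k_n/2)(V_GS − V_t)² = (2.6/2)×(1.27 − 0.82)² = 1.3×0.453² = 0.266 mA.
V_DS = V_DD − I_D·R_D = 14 − 0.266×4.7 = 12.7 V.
Saturation requires V_DS ≥ V_GS − V_t = 0.453 V; 12.7 ≥ 0.453 ✓.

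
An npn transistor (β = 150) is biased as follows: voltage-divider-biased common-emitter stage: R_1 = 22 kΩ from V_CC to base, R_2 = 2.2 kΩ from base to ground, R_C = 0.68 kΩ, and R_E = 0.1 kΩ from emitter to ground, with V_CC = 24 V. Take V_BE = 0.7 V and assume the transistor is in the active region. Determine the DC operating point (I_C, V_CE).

Thevenize the base divider: V_Th = V_CC·R_2/(R_1+R_2) = 24×2.2/24.2 = 2.18 V, R_Th = R_1‖R_2 = 2 kΩ.
Base-emitter loop: V_Th = I_B·R_Th + V_BE + (β+1)I_B·R_E, so I_B = (2.18 − 0.7) / (2 + 151×0.1) = 0.0867 mA.
I_C = β·I_B = 150×0.0867 = 13 mA, and I_E = (β+1)I_B = 13.1 mA.
V_CE = V_CC − I_C·R_C − I_E·R_E = 24 − 13×0.68 − 13.1×0.1 = 13.9 V.
V_CE = 13.9 V > 0.2 V confirms active-region operation.

I_C ≈ 13 mA, V_CE ≈ 14 V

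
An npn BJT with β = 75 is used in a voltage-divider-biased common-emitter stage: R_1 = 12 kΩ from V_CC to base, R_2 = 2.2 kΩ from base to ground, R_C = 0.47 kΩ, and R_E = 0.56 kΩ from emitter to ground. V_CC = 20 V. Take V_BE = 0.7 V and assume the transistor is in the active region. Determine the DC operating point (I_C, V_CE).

Thevenize the base divider: V_Th = V_CC·R_2/(R_1+R_2) = 20×2.2/14.2 = 3.1 V, R_Th = R_1‖R_2 = 1.86 kΩ.
Base-emitter loop: V_Th = I_B·R_Th + V_BE + (β+1)I_B·R_E, so I_B = (3.1 − 0.7) / (1.86 + 76×0.56) = 0.054 mA.
I_C = β·I_B = 75×0.054 = 4.05 mA, and I_E = (β+1)I_B = 4.1 mA.
V_CE = V_CC − I_C·R_C − I_E·R_E = 20 − 4.05×0.47 − 4.1×0.56 = 15.8 V.
V_CE = 15.8 V > 0.2 V confirms active-region operation.

I_C ≈ 4 mA, V_CE ≈ 16 V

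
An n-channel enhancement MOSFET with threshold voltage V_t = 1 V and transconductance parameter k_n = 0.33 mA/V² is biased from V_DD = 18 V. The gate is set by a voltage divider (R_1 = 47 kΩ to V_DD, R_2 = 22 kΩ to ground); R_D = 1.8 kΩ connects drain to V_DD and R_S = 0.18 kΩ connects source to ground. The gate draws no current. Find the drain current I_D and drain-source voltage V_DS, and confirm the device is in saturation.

I_D ≈ 2.9 mA, V_DS ≈ 12 V

V_G = V_DD·R_2/(R_1+R_2) = 18×22/69 = 5.74 V.
Assume saturation: I_D = (k_n/2)(V_GS − V_t)² with V_GS = V_G − I_D·R_S = 5.74 − 0.18·I_D.
Substituting gives 0.00535·I_D² − 1.28·I_D + 3.71 = 0, with roots I_D = 2.93 or 237 mA.
The root I_D = 237 mA gives V_GS = -36.9 V ≤ V_t, so take I_D = 2.93 mA.
Then V_GS = 5.21 V and V_DS = V_DD − I_D(R_D+R_S) = 18 − 2.93×1.98 = 12.2 V.
Saturation requires V_DS ≥ V_GS − V_t = 4.21 V; 12.2 ≥ 4.21 ✓.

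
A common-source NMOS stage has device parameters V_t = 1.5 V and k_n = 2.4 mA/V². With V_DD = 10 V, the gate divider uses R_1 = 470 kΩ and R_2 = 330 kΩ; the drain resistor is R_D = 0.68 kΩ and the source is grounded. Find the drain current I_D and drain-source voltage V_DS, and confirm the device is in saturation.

V_G = V_DD·R_2/(R_1+R_2) = 10×330/800 = 4.12 V. With the source grounded, V_GS = V_G = 4.12 V.
Assume saturation: I_D = (k_n/2)(V_GS − V_t)² = (2.4/2)×(4.12 − 1.5)² = 1.2×2.62² = 8.27 mA.
V_DS = V_DD − I_D·R_D = 10 − 8.27×0.68 = 4.38 V.
Saturation requires V_DS ≥ V_GS − V_t = 2.62 V; 4.38 ≥ 2.62 ✓.

I_D ≈ 8.3 mA, V_DS ≈ 4.4 V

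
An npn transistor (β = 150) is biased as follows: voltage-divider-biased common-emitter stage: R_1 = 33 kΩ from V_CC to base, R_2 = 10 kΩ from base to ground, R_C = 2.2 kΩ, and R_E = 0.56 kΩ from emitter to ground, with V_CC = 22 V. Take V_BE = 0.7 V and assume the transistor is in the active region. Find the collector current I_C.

Thevenize the base divider: V_Th = V_CC·R_2/(R_1+R_2) = 22×10/43 = 5.12 V, R_Th = R_1‖R_2 = 7.67 kΩ.
Base-emitter loop: V_Th = I_B·R_Th + V_BE + (β+1)I_B·R_E, so I_B = (5.12 − 0.7) / (7.67 + 151×0.56) = 0.0479 mA.
I_C = β·I_B = 150×0.0479 = 7.18 mA, and I_E = (β+1)I_B = 7.23 mA.
V_CE = V_CC − I_C·R_C − I_E·R_E = 22 − 7.18×2.2 − 7.23×0.56 = 2.15 V.
V_CE = 2.15 V > 0.2 V confirms active-region operation.

I_C ≈ 7.2 mA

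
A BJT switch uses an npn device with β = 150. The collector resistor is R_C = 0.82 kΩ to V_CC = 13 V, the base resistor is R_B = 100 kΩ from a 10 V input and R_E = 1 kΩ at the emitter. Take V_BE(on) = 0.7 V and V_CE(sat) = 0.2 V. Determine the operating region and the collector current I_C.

Assume active. Base-emitter loop: I_B = (V_BB − V_BE)/(R_B + (β+1)R_E) = (10 − 0.7)/(100 + 151×1) = 0.0371 mA.
I_C = β·I_B = 150×0.0371 = 5.56 mA.
V_CE = V_CC − I_C·R_C − I_E·R_E = 13 − 5.56×0.82 − 5.59×1 = 2.85 V > V_CE(sat), so the active-region assumption holds.

active; I_C ≈ 5.6 mA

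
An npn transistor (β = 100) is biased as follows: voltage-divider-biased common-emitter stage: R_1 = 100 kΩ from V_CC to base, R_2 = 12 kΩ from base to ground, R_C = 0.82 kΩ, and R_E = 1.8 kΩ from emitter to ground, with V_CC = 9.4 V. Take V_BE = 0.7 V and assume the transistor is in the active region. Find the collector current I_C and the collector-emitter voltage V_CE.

Thevenize the base divider: V_Th = V_CC·R_2/(R_1+R_2) = 9.4×12/112 = 1.01 V, R_Th = R_1‖R_2 = 10.7 kΩ.
Base-emitter loop: V_Th = I_B·R_Th + V_BE + (β+1)I_B·R_E, so I_B = (1.01 − 0.7) / (10.7 + 101×1.8) = 0.0016 mA.
I_C = β·I_B = 100×0.0016 = 0.16 mA, and I_E = (β+1)I_B = 0.161 mA.
V_CE = V_CC − I_C·R_C − I_E·R_E = 9.4 − 0.16×0.82 − 0.161×1.8 = 8.98 V.
V_CE = 8.98 V > 0.2 V confirms active-region operation.

I_C ≈ 0.16 mA, V_CE ≈ 9 V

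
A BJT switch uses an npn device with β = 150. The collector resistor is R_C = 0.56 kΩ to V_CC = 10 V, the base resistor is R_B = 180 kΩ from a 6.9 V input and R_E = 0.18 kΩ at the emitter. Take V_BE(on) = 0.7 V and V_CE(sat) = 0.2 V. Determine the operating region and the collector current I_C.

Assume active. Base-emitter loop: I_B = (V_BB − V_BE)/(R_B + (β+1)R_E) = (6.9 − 0.7)/(180 + 151×0.18) = 0.0299 mA.
I_C = β·I_B = 150×0.0299 = 4.49 mA.
V_CE = V_CC − I_C·R_C − I_E·R_E = 10 − 4.49×0.56 − 4.52×0.18 = 6.67 V > V_CE(sat), so the active-region assumption holds.

active; I_C ≈ 4.5 mA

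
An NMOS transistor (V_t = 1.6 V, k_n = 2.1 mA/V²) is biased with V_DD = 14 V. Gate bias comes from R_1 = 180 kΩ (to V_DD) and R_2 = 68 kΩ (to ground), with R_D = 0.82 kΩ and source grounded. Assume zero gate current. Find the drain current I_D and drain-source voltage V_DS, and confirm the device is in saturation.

V_G = V_DD·R_2/(R_1+R_2) = 14×68/248 = 3.84 V. With the source grounded, V_GS = V_G = 3.84 V.
Assume saturation: I_D = (k_n/2)(V_GS − V_t)² = (2.1/2)×(3.84 − 1.6)² = 1.05×2.24² = 5.26 mA.
V_DS = V_DD − I_D·R_D = 14 − 5.26×0.82 = 9.68 V.
Saturation requires V_DS ≥ V_GS − V_t = 2.24 V; 9.68 ≥ 2.24 ✓.

I_D ≈ 5.3 mA, V_DS ≈ 9.7 V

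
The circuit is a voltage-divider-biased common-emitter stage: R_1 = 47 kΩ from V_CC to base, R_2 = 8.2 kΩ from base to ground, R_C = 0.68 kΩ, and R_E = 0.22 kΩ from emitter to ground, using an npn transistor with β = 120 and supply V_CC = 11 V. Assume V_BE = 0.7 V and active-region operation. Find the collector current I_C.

Thevenize the base divider: V_Th = V_CC·R_2/(R_1+R_2) = 11×8.2/55.2 = 1.63 V, R_Th = R_1‖R_2 = 6.98 kΩ.
Base-emitter loop: V_Th = I_B·R_Th + V_BE + (β+1)I_B·R_E, so I_B = (1.63 − 0.7) / (6.98 + 121×0.22) = 0.0278 mA.
I_C = β·I_B = 120×0.0278 = 3.34 mA, and I_E = (β+1)I_B = 3.36 mA.
V_CE = V_CC − I_C·R_C − I_E·R_E = 11 − 3.34×0.68 − 3.36×0.22 = 7.99 V.
V_CE = 7.99 V > 0.2 V confirms active-region operation.

I_C ≈ 3.3 mA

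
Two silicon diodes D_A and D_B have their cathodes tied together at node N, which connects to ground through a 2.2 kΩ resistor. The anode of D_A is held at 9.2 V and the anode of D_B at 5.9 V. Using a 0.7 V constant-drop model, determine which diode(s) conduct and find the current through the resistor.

Only D_A conducts; I_R ≈ 3.9 mA

Assume both conduct. Then node N would need to be at both 9.2−0.7 = 8.5 V and 5.9−0.7 = 5.2 V, which is impossible.
Assume only D_A conducts: V_N = 9.2 − 0.7 = 8.5 V, so I_R = 8.5/2.2 = 3.86 mA.
Check D_B: its anode-to-cathode voltage is 5.9 − 8.5 = -2.6 V < 0.7 V, so it is off. The assumption is consistent.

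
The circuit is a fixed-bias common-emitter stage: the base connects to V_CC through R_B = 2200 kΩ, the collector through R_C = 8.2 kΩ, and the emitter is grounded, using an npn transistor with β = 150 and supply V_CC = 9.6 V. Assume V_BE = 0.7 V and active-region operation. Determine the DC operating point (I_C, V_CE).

Base loop: V_CC = I_B·R_B + V_BE, so I_B = (9.6 − 0.7)/2200 kΩ = 0.00405 mA.
In the active region I_C = β·I_B = 150 × 0.00405 = 0.607 mA.
Collector loop: V_CE = V_CC − I_C·R_C = 9.6 − 0.607×8.2 = 4.62 V.
Since V_CE = 4.62 V > V_CE(sat) ≈ 0.2 V, the transistor is in the active region as assumed.

I_C ≈ 0.61 mA, V_CE ≈ 4.6 V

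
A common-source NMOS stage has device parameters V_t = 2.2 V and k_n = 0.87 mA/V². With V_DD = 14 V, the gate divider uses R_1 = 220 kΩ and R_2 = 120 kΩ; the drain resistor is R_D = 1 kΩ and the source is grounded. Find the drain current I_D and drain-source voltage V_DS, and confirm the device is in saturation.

I_D ≈ 3.3 mA, V_DS ≈ 11 V

V_G = V_DD·R_2/(R_1+R_2) = 14×120/340 = 4.94 V. With the source grounded, V_GS = V_G = 4.94 V.
Assume saturation: I_D = (k_n/2)(V_GS − V_t)² = (0.87/2)×(4.94 − 2.2)² = 0.435×2.74² = 3.27 mA.
V_DS = V_DD − I_D·R_D = 14 − 3.27×1 = 10.7 V.
Saturation requires V_DS ≥ V_GS − V_t = 2.74 V; 10.7 ≥ 2.74 ✓.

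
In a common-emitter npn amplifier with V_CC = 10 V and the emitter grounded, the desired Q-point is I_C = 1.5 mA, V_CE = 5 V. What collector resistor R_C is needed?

Collector loop: V_CC = I_C·R_C + V_CE.
R_C = (V_CC − V_CE)/I_C = (10 − 5)/1.5 = 3.33 kΩ.

R_C ≈ 3.3 kΩ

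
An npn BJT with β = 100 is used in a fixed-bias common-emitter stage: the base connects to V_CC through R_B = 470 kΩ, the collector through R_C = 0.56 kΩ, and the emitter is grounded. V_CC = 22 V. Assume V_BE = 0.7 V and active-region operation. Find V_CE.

Base loop: V_CC = I_B·R_B + V_BE, so I_B = (22 − 0.7)/470 kΩ = 0.0453 mA.
In the active region I_C = β·I_B = 100 × 0.0453 = 4.53 mA.
Collector loop: V_CE = V_CC − I_C·R_C = 22 − 4.53×0.56 = 19.5 V.
Since V_CE = 19.5 V > V_CE(sat) ≈ 0.2 V, the transistor is in the active region as assumed.

V_CE ≈ 19 V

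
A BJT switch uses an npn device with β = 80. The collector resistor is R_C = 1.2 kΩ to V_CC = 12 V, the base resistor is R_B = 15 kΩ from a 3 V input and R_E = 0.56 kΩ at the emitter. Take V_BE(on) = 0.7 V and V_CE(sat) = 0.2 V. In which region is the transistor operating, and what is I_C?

Assume active. Base-emitter loop: I_B = (V_BB − V_BE)/(R_B + (β+1)R_E) = (3 − 0.7)/(15 + 81×0.56) = 0.0381 mA.
I_C = β·I_B = 80×0.0381 = 3.05 mA.
V_CE = V_CC − I_C·R_C − I_E·R_E = 12 − 3.05×1.2 − 3.09×0.56 = 6.61 V > V_CE(sat), so the active-region assumption holds.

active; I_C ≈ 3 mA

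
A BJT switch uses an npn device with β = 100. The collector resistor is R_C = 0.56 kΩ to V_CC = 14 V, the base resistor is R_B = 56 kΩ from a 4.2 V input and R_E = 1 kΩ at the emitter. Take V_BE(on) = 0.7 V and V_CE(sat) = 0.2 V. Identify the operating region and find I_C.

active; I_C ≈ 2.2 mA

Assume active. Base-emitter loop: I_B = (V_BB − V_BE)/(R_B + (β+1)R_E) = (4.2 − 0.7)/(56 + 101×1) = 0.0223 mA.
I_C = β·I_B = 100×0.0223 = 2.23 mA.
V_CE = V_CC − I_C·R_C − I_E·R_E = 14 − 2.23×0.56 − 2.25×1 = 10.5 V > V_CE(sat), so the active-region assumption holds.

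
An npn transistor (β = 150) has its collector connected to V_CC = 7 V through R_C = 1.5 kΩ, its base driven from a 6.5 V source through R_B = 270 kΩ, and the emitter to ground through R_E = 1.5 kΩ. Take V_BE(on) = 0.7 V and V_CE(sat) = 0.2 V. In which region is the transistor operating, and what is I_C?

active; I_C ≈ 1.8 mA

Assume active. Base-emitter loop: I_B = (V_BB − V_BE)/(R_B + (β+1)R_E) = (6.5 − 0.7)/(270 + 151×1.5) = 0.0117 mA.
I_C = β·I_B = 150×0.0117 = 1.75 mA.
V_CE = V_CC − I_C·R_C − I_E·R_E = 7 − 1.75×1.5 − 1.76×1.5 = 1.73 V > V_CE(sat), so the active-region assumption holds.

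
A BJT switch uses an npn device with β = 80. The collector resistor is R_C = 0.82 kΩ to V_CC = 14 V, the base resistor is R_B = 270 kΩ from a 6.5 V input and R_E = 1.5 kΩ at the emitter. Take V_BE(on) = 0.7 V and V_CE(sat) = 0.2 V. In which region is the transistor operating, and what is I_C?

Assume active. Base-emitter loop: I_B = (V_BB − V_BE)/(R_B + (β+1)R_E) = (6.5 − 0.7)/(270 + 81×1.5) = 0.0148 mA.
I_C = β·I_B = 80×0.0148 = 1.19 mA.
V_CE = V_CC − I_C·R_C − I_E·R_E = 14 − 1.19×0.82 − 1.2×1.5 = 11.2 V > V_CE(sat), so the active-region assumption holds.

active; I_C ≈ 1.2 mA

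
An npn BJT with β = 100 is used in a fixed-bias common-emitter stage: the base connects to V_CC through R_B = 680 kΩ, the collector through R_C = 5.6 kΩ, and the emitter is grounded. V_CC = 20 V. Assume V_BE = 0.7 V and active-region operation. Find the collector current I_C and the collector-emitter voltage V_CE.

I_C ≈ 2.8 mA, V_CE ≈ 4.1 V

Base loop: V_CC = I_B·R_B + V_BE, so I_B = (20 − 0.7)/680 kΩ = 0.0284 mA.
In the active region I_C = β·I_B = 100 × 0.0284 = 2.84 mA.
Collector loop: V_CE = V_CC − I_C·R_C = 20 − 2.84×5.6 = 4.11 V.
Since V_CE = 4.11 V > V_CE(sat) ≈ 0.2 V, the transistor is in the active region as assumed.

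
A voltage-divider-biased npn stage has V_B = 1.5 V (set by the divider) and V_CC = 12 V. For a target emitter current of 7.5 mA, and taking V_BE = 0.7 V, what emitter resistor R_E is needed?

V_E = V_B − V_BE = 1.5 − 0.7 = 0.8 V.
R_E = V_E / I_E = 0.8 / 7.5 = 0.107 kΩ.

R_E ≈ 0.11 kΩ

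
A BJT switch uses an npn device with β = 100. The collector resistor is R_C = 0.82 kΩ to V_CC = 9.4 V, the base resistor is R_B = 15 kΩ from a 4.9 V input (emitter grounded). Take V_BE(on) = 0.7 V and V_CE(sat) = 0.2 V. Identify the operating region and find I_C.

Assume active: I_B = (4.9 − 0.7)/15 = 0.28 mA, giving I_C = β·I_B = 28 mA.
But then V_CE = 9.4 − 28×0.82 = -13.6 V < V_CE(sat) = 0.2 V — impossible in the active region.
So the transistor is saturated. With V_CE = 0.2 V, I_C = (V_CC − 0.2)/R_C = 9.2/0.82 = 11.2 mA.
Check: β·I_B = 28 mA > I_C = 11.2 mA, confirming saturation.

saturation; I_C ≈ 11 mA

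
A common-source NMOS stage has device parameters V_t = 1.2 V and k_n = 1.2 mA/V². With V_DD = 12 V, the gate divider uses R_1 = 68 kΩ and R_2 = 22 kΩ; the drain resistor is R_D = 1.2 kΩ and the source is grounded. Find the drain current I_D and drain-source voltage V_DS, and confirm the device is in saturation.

V_G = V_DD·R_2/(R_1+R_2) = 12×22/90 = 2.93 V. With the source grounded, V_GS = V_G = 2.93 V.
Assume saturation: I_D = (k_n/2)(V_GS − V_t)² = (1.2/2)×(2.93 − 1.2)² = 0.6×1.73² = 1.8 mA.
V_DS = V_DD − I_D·R_D = 12 − 1.8×1.2 = 9.84 V.
Saturation requires V_DS ≥ V_GS − V_t = 1.73 V; 9.84 ≥ 1.73 ✓.

I_D ≈ 1.8 mA, V_DS ≈ 9.8 V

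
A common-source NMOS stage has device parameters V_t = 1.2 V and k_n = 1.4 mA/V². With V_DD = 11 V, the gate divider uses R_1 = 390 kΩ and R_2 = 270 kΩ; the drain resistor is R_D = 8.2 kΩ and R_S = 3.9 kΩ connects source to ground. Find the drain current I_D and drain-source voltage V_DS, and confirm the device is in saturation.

I_D ≈ 0.61 mA, V_DS ≈ 3.7 V

V_G = V_DD·R_2/(R_1+R_2) = 11×270/660 = 4.5 V.
Assume saturation: I_D = (k_n/2)(V_GS − V_t)² with V_GS = V_G − I_D·R_S = 4.5 − 3.9·I_D.
Substituting gives 10.6·I_D² − 19·I_D + 7.62 = 0, with roots I_D = 0.607 or 1.18 mA.
The root I_D = 1.18 mA gives V_GS = -0.0978 V ≤ V_t, so take I_D = 0.607 mA.
Then V_GS = 2.13 V and V_DS = V_DD − I_D(R_D+R_S) = 11 − 0.607×12.1 = 3.65 V.
Saturation requires V_DS ≥ V_GS − V_t = 0.931 V; 3.65 ≥ 0.931 ✓.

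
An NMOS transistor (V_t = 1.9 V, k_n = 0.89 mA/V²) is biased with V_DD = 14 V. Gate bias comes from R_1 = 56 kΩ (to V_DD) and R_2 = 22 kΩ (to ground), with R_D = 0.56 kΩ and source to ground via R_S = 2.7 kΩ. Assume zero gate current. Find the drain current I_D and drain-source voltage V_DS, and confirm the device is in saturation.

V_G = V_DD·R_2/(R_1+R_2) = 14×22/78 = 3.95 V.
Assume saturation: I_D = (k_n/2)(V_GS − V_t)² with V_GS = V_G − I_D·R_S = 3.95 − 2.7·I_D.
Substituting gives 3.24·I_D² − 5.92·I_D + 1.87 = 0, with roots I_D = 0.405 or 1.42 mA.
The root I_D = 1.42 mA gives V_GS = 0.113 V ≤ V_t, so take I_D = 0.405 mA.
Then V_GS = 2.85 V and V_DS = V_DD − I_D(R_D+R_S) = 14 − 0.405×3.26 = 12.7 V.
Saturation requires V_DS ≥ V_GS − V_t = 0.954 V; 12.7 ≥ 0.954 ✓.

I_D ≈ 0.41 mA, V_DS ≈ 13 V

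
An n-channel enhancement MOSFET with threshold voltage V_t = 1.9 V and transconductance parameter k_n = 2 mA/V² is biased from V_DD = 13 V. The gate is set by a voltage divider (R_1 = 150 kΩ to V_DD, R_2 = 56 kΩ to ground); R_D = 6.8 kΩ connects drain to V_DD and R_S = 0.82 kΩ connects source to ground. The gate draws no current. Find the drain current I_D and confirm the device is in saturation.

V_G = V_DD·R_2/(R_1+R_2) = 13×56/206 = 3.53 V.
Assume saturation: I_D = (k_n/2)(V_GS − V_t)² with V_GS = V_G − I_D·R_S = 3.53 − 0.82·I_D.
Substituting gives 0.672·I_D² − 3.68·I_D + 2.67 = 0, with roots I_D = 0.861 or 4.61 mA.
The root I_D = 4.61 mA gives V_GS = -0.247 V ≤ V_t, so take I_D = 0.861 mA.
Then V_GS = 2.83 V and V_DS = V_DD − I_D(R_D+R_S) = 13 − 0.861×7.62 = 6.44 V.
Saturation requires V_DS ≥ V_GS − V_t = 0.928 V; 6.44 ≥ 0.928 ✓.

I_D ≈ 0.86 mA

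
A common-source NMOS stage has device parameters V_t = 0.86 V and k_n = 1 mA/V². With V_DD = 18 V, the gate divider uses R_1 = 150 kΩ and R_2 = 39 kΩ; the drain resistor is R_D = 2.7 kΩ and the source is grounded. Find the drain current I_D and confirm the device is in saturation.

V_G = V_DD·R_2/(R_1+R_2) = 18×39/189 = 3.71 V. With the source grounded, V_GS = V_G = 3.71 V.
Assume saturation: I_D = (k_n/2)(V_GS − V_t)² = (1/2)×(3.71 − 0.86)² = 0.5×2.85² = 4.07 mA.
V_DS = V_DD − I_D·R_D = 18 − 4.07×2.7 = 7 V.
Saturation requires V_DS ≥ V_GS − V_t = 2.85 V; 7 ≥ 2.85 ✓.

I_D ≈ 4.1 mA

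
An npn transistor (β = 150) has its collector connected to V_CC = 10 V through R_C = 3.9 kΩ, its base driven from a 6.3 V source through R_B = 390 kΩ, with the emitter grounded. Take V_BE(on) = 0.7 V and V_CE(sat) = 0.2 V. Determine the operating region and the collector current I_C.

active; I_C ≈ 2.2 mA

Assume active. Base-emitter loop: I_B = (V_BB − V_BE)/R_B = (6.3 − 0.7)/390 = 0.0144 mA.
I_C = β·I_B = 150×0.0144 = 2.15 mA.
V_CE = V_CC − I_C·R_C = 10 − 2.15×3.9 = 1.6 V > V_CE(sat), so the active-region assumption holds.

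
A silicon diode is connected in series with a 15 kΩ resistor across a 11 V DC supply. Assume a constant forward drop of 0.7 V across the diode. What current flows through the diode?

I ≈ 0.69 mA

KVL around the loop: 11 = V_D + I·R = 0.7 + I × 15 kΩ.
So I = (11 − 0.7) / 15 kΩ = 10.3 / 15 = 0.687 mA.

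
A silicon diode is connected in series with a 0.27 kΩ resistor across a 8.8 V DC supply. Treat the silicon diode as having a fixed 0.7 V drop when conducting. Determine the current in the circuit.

KVL around the loop: 8.8 = V_D + I·R = 0.7 + I × 0.27 kΩ.
So I = (8.8 − 0.7) / 0.27 kΩ = 8.1 / 0.27 = 30 mA.

I ≈ 30 mA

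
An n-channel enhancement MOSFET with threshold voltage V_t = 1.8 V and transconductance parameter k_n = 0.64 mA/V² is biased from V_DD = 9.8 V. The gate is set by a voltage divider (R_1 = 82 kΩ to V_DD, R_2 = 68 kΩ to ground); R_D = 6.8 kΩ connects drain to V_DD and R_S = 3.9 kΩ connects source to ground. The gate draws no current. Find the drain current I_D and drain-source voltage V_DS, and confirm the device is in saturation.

V_G = V_DD·R_2/(R_1+R_2) = 9.8×68/150 = 4.44 V.
Assume saturation: I_D = (k_n/2)(V_GS − V_t)² with V_GS = V_G − I_D·R_S = 4.44 − 3.9·I_D.
Substituting gives 4.87·I_D² − 7.6·I_D + 2.23 = 0, with roots I_D = 0.393 or 1.17 mA.
The root I_D = 1.17 mA gives V_GS = -0.11 V ≤ V_t, so take I_D = 0.393 mA.
Then V_GS = 2.91 V and V_DS = V_DD − I_D(R_D+R_S) = 9.8 − 0.393×10.7 = 5.59 V.
Saturation requires V_DS ≥ V_GS − V_t = 1.11 V; 5.59 ≥ 1.11 ✓.

I_D ≈ 0.39 mA, V_DS ≈ 5.6 V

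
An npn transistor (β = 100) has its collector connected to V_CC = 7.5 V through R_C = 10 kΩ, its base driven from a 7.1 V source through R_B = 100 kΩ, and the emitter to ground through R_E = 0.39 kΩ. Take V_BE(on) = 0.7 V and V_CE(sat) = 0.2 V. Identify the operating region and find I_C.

saturation; I_C ≈ 0.7 mA

Assume active: I_B = (7.1 − 0.7)/(100 + 101×0.39) = 0.0459 mA, I_C = β·I_B = 4.59 mA.
Then V_CE = 7.5 − 4.59×10 − 4.64×0.39 = -40.2 V < 0.2 V — the active assumption fails.
Re-solve with V_CE = 0.2 V. KCL at the emitter: V_E/R_E = (V_BB−0.7−V_E)/R_B + (V_CC−0.2−V_E)/R_C, giving V_E = 0.297 V.
I_C = (V_CC − 0.2 − V_E)/R_C = (7.3 − 0.297)/10 = 0.7 mA.
Check: I_B = (6.4 − 0.297)/100 = 0.061 mA, and β·I_B = 6.1 mA > I_C, confirming saturation.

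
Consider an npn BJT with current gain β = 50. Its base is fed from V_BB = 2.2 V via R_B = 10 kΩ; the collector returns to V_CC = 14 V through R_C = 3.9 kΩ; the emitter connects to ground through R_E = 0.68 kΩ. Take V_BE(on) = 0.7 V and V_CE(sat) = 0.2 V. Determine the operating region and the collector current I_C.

Assume active. Base-emitter loop: I_B = (V_BB − V_BE)/(R_B + (β+1)R_E) = (2.2 − 0.7)/(10 + 51×0.68) = 0.0336 mA.
I_C = β·I_B = 50×0.0336 = 1.68 mA.
V_CE = V_CC − I_C·R_C − I_E·R_E = 14 − 1.68×3.9 − 1.71×0.68 = 6.29 V > V_CE(sat), so the active-region assumption holds.

active; I_C ≈ 1.7 mA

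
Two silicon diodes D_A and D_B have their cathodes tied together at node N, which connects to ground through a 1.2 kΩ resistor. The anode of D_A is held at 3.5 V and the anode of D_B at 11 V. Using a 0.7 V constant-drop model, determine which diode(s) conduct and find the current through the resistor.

Only D_B conducts; I_R ≈ 8.6 mA

Assume both conduct. Then node N would need to be at both 3.5−0.7 = 2.8 V and 11−0.7 = 10.3 V, which is impossible.
Assume only D_B conducts: V_N = 11 − 0.7 = 10.3 V, so I_R = 10.3/1.2 = 8.58 mA.
Check D_A: its anode-to-cathode voltage is 3.5 − 10.3 = -6.8 V < 0.7 V, so it is off. The assumption is consistent.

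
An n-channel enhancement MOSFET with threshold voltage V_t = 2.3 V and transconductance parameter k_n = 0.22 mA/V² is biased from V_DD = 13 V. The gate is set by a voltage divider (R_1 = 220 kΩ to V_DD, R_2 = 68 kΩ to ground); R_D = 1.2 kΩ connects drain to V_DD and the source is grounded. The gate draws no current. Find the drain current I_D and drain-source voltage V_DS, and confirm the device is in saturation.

V_G = V_DD·R_2/(R_1+R_2) = 13×68/288 = 3.07 V. With the source grounded, V_GS = V_G = 3.07 V.
Assume saturation: I_D = (k_n/2)(V_GS − V_t)² = (0.22/2)×(3.07 − 2.3)² = 0.11×0.769² = 0.0651 mA.
V_DS = V_DD − I_D·R_D = 13 − 0.0651×1.2 = 12.9 V.
Saturation requires V_DS ≥ V_GS − V_t = 0.769 V; 12.9 ≥ 0.769 ✓.

I_D ≈ 0.065 mA, V_DS ≈ 13 V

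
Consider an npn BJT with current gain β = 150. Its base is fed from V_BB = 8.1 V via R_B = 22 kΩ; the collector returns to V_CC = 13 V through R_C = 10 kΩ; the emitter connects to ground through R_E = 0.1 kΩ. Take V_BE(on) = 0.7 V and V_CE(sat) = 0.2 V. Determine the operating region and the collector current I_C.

Assume active: I_B = (8.1 − 0.7)/(22 + 151×0.1) = 0.199 mA, I_C = β·I_B = 29.9 mA.
Then V_CE = 13 − 29.9×10 − 30.1×0.1 = -289 V < 0.2 V — the active assumption fails.
Re-solve with V_CE = 0.2 V. KCL at the emitter: V_E/R_E = (V_BB−0.7−V_E)/R_B + (V_CC−0.2−V_E)/R_C, giving V_E = 0.159 V.
I_C = (V_CC − 0.2 − V_E)/R_C = (12.8 − 0.159)/10 = 1.26 mA.
Check: I_B = (7.4 − 0.159)/22 = 0.329 mA, and β·I_B = 49.4 mA > I_C, confirming saturation.

saturation; I_C ≈ 1.3 mA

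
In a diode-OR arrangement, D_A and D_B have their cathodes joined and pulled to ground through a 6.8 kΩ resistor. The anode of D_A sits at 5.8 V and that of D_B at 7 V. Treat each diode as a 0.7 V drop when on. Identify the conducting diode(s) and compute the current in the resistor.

Only D_B conducts; I_R ≈ 0.93 mA

Assume both conduct. Then node N would need to be at both 5.8−0.7 = 5.1 V and 7−0.7 = 6.3 V, which is impossible.
Assume only D_B conducts: V_N = 7 − 0.7 = 6.3 V, so I_R = 6.3/6.8 = 0.926 mA.
Check D_A: its anode-to-cathode voltage is 5.8 − 6.3 = -0.5 V < 0.7 V, so it is off. The assumption is consistent.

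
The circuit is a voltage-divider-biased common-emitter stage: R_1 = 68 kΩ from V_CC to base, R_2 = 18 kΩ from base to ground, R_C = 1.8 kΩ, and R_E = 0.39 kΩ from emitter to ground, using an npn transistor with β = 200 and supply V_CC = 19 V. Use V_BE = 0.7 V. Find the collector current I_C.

I_C ≈ 7.1 mA

Thevenize the base divider: V_Th = V_CC·R_2/(R_1+R_2) = 19×18/86 = 3.98 V, R_Th = R_1‖R_2 = 14.2 kΩ.
Base-emitter loop: V_Th = I_B·R_Th + V_BE + (β+1)I_B·R_E, so I_B = (3.98 − 0.7) / (14.2 + 201×0.39) = 0.0354 mA.
I_C = β·I_B = 200×0.0354 = 7.08 mA, and I_E = (β+1)I_B = 7.11 mA.
V_CE = V_CC − I_C·R_C − I_E·R_E = 19 − 7.08×1.8 − 7.11×0.39 = 3.49 V.
V_CE = 3.49 V > 0.2 V confirms active-region operation.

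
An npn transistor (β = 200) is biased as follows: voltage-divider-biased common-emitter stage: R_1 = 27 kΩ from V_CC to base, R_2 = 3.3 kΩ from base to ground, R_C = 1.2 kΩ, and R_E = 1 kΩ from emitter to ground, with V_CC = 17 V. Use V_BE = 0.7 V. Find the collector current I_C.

I_C ≈ 1.1 mA

Thevenize the base divider: V_Th = V_CC·R_2/(R_1+R_2) = 17×3.3/30.3 = 1.85 V, R_Th = R_1‖R_2 = 2.94 kΩ.
Base-emitter loop: V_Th = I_B·R_Th + V_BE + (β+1)I_B·R_E, so I_B = (1.85 − 0.7) / (2.94 + 201×1) = 0.00565 mA.
I_C = β·I_B = 200×0.00565 = 1.13 mA, and I_E = (β+1)I_B = 1.13 mA.
V_CE = V_CC − I_C·R_C − I_E·R_E = 17 − 1.13×1.2 − 1.13×1 = 14.5 V.
V_CE = 14.5 V > 0.2 V confirms active-region operation.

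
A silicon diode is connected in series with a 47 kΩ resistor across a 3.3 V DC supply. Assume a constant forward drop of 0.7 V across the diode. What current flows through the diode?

I ≈ 0.055 mA

KVL around the loop: 3.3 = V_D + I·R = 0.7 + I × 47 kΩ.
So I = (3.3 − 0.7) / 47 kΩ = 2.6 / 47 = 0.0553 mA.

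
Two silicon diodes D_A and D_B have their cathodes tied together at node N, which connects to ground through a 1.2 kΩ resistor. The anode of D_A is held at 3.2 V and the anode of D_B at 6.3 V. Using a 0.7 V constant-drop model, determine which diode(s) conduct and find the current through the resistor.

Assume both conduct. Then node N would need to be at both 3.2−0.7 = 2.5 V and 6.3−0.7 = 5.6 V, which is impossible.
Assume only D_B conducts: V_N = 6.3 − 0.7 = 5.6 V, so I_R = 5.6/1.2 = 4.67 mA.
Check D_A: its anode-to-cathode voltage is 3.2 − 5.6 = -2.4 V < 0.7 V, so it is off. The assumption is consistent.

Only D_B conducts; I_R ≈ 4.7 mA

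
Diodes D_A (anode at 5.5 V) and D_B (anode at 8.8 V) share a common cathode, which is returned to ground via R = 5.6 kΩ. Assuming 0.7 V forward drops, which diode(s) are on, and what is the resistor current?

Assume both conduct. Then node N would need to be at both 5.5−0.7 = 4.8 V and 8.8−0.7 = 8.1 V, which is impossible.
Assume only D_B conducts: V_N = 8.8 − 0.7 = 8.1 V, so I_R = 8.1/5.6 = 1.45 mA.
Check D_A: its anode-to-cathode voltage is 5.5 − 8.1 = -2.6 V < 0.7 V, so it is off. The assumption is consistent.

Only D_B conducts; I_R ≈ 1.4 mA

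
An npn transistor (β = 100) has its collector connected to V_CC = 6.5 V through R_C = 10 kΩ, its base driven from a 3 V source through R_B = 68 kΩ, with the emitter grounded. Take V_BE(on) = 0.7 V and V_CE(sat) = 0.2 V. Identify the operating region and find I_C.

saturation; I_C ≈ 0.63 mA

Assume active: I_B = (3 − 0.7)/68 = 0.0338 mA, giving I_C = β·I_B = 3.38 mA.
But then V_CE = 6.5 − 3.38×10 = -27.3 V < V_CE(sat) = 0.2 V — impossible in the active region.
So the transistor is saturated. With V_CE = 0.2 V, I_C = (V_CC − 0.2)/R_C = 6.3/10 = 0.63 mA.
Check: β·I_B = 3.38 mA > I_C = 0.63 mA, confirming saturation.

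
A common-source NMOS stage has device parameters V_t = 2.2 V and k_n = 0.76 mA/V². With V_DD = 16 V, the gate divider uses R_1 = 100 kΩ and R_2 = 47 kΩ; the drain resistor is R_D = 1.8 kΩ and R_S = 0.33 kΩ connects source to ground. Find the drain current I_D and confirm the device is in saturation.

V_G = V_DD·R_2/(R_1+R_2) = 16×47/147 = 5.12 V.
Assume saturation: I_D = (k_n/2)(V_GS − V_t)² with V_GS = V_G − I_D·R_S = 5.12 − 0.33·I_D.
Substituting gives 0.0414·I_D² − 1.73·I_D + 3.23 = 0, with roots I_D = 1.96 or 39.9 mA.
The root I_D = 39.9 mA gives V_GS = -8.04 V ≤ V_t, so take I_D = 1.96 mA.
Then V_GS = 4.47 V and V_DS = V_DD − I_D(R_D+R_S) = 16 − 1.96×2.13 = 11.8 V.
Saturation requires V_DS ≥ V_GS − V_t = 2.27 V; 11.8 ≥ 2.27 ✓.

I_D ≈ 2 mA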